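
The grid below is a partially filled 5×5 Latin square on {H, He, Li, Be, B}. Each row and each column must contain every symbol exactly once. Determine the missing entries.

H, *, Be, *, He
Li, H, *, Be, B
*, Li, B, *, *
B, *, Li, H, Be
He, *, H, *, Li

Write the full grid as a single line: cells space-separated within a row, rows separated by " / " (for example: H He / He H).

(r1,c2): row 1 has {H,He,Be}; column 2 has {H,Li}, so it must be B.
(r1,c4): row 1 has {H,He,Be,B}; column 4 has {H,Be}, so it must be Li.
(r2,c3): row 2 has {H,Li,Be,B}; column 3 has {H,Li,Be,B}, so it must be He.
(r3,c1): row 3 has {Li,B}; column 1 has {H,He,Li,B}, so it must be Be.
(r3,c4): row 3 has {Li,Be,B}; column 4 has {H,Li,Be}, so it must be He.
(r3,c5): row 3 has {He,Li,Be,B}; column 5 has {He,Li,Be,B}, so it must be H.
(r4,c2): row 4 has {H,Li,Be,B}; column 2 has {H,Li,B}, so it must be He.
(r5,c2): row 5 has {H,He,Li}; column 2 has {H,He,Li,B}, so it must be Be.
(r5,c4): row 5 has {H,He,Li,Be}; column 4 has {H,He,Li,Be}, so it must be B.

H B Be Li He / Li H He Be B / Be Li B He H / B He Li H Be / He Be H B Li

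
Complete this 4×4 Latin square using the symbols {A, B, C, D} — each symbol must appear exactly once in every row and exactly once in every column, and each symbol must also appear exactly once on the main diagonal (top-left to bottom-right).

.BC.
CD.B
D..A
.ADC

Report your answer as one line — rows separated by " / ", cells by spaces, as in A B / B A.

A B C D / C D A B / D C B A / B A D C

Cell (r1,c1): row 1 has {B,C}; column 1 has {C,D}; the diagonal has {C,D} → A.
Cell (r1,c4): row 1 has {A,B,C}; column 4 has {A,B,C} → D.
Cell (r2,c3): row 2 has {B,C,D}; column 3 has {C,D} → A.
Cell (r3,c2): row 3 has {A,D}; column 2 has {A,B,D} → C.
Cell (r3,c3): row 3 has {A,C,D}; column 3 has {A,C,D}; the diagonal has {A,C,D} → B.
Cell (r4,c1): row 4 has {A,C,D}; column 1 has {A,C,D} → B.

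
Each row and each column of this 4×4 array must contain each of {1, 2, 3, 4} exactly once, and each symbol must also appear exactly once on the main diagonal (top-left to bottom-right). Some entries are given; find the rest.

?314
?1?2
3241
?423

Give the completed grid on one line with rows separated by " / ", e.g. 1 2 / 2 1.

2 3 1 4 / 4 1 3 2 / 3 2 4 1 / 1 4 2 3

row 1 has {1,3,4}; column 1 has {3}; the diagonal has {1,3,4} — only 2 is left for (r1,c1).
row 2 has {1,2}; column 1 has {2,3} — only 4 is left for (r2,c1).
row 2 has {1,2,4}; column 3 has {1,2,4} — only 3 is left for (r2,c3).
row 4 has {2,3,4}; column 1 has {2,3,4} — only 1 is left for (r4,c1).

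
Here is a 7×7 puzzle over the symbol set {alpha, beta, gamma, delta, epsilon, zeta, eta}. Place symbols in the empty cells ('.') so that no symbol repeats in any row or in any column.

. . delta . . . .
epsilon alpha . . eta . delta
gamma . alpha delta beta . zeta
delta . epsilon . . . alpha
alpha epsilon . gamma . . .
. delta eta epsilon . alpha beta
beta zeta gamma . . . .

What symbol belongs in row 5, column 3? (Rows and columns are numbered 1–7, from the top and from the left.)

(r3,c2) = eta
(r3,c6) = epsilon
(r5,c7) = eta
(r6,c1) = zeta
(r6,c5) = gamma
(r7,c7) = epsilon
(r1,c1) = eta
(r1,c7) = gamma
(r4,c5) = zeta
(r5,c5) = delta
(r7,c5) = alpha
(r1,c2) = beta
(r1,c5) = epsilon
(r1,c6) = zeta
(r4,c2) = gamma
(r5,c6) = beta
(r7,c4) = eta
(r7,c6) = delta
(r1,c4) = alpha
(r2,c6) = gamma
(r4,c4) = beta
(r4,c6) = eta
(r5,c3) = zeta

zeta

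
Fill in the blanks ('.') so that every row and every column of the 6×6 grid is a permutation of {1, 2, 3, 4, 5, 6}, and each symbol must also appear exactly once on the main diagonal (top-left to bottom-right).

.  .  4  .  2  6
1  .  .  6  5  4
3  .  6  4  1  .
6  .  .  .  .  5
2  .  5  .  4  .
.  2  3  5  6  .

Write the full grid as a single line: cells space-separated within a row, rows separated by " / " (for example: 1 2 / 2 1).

5 1 4 3 2 6 / 1 3 2 6 5 4 / 3 5 6 4 1 2 / 6 4 1 2 3 5 / 2 6 5 1 4 3 / 4 2 3 5 6 1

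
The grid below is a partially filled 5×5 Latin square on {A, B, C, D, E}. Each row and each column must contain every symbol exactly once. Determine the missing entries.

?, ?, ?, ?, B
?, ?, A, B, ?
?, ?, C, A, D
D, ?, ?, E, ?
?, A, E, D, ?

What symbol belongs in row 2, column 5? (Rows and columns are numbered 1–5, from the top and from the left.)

E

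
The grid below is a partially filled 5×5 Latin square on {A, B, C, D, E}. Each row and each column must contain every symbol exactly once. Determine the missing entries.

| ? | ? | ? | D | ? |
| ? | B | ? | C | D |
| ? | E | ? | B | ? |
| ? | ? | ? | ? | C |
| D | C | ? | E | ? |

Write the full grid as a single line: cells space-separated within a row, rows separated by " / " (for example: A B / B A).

Cell (r1,c2): row 1 has {D}; column 2 has {B,C,E} → A.
Cell (r3,c5): row 3 has {B,E}; column 5 has {C,D} → A.
Cell (r4,c2): row 4 has {C}; column 2 has {A,B,C,E} → D.
Cell (r4,c4): row 4 has {C,D}; column 4 has {B,C,D,E} → A.
Cell (r5,c5): row 5 has {C,D,E}; column 5 has {A,C,D} → B.
Cell (r1,c5): row 1 has {A,D}; column 5 has {A,B,C,D} → E.
Cell (r3,c1): row 3 has {A,B,E}; column 1 has {D} → C.
Cell (r3,c3): row 3 has {A,B,C,E}; column 3 is empty so far → D.
Cell (r5,c3): row 5 has {B,C,D,E}; column 3 has {D} → A.
Cell (r1,c1): row 1 has {A,D,E}; column 1 has {C,D} → B.
Cell (r1,c3): row 1 has {A,B,D,E}; column 3 has {A,D} → C.
Cell (r2,c3): row 2 has {B,C,D}; column 3 has {A,C,D} → E.
Cell (r4,c1): row 4 has {A,C,D}; column 1 has {B,C,D} → E.
Cell (r4,c3): row 4 has {A,C,D,E}; column 3 has {A,C,D,E} → B.
Cell (r2,c1): row 2 has {B,C,D,E}; column 1 has {B,C,D,E} → A.

B A C D E / A B E C D / C E D B A / E D B A C / D C A E B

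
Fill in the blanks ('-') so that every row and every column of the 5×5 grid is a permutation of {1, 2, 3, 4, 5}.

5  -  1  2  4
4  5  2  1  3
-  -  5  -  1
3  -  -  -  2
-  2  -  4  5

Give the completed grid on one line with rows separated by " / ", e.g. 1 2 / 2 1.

5 3 1 2 4 / 4 5 2 1 3 / 2 4 5 3 1 / 3 1 4 5 2 / 1 2 3 4 5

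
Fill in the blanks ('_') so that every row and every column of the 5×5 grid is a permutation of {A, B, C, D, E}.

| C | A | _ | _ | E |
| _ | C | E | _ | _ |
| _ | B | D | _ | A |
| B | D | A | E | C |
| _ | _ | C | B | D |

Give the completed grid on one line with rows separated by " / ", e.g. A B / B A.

C A B D E / D C E A B / E B D C A / B D A E C / A E C B D

(r1,c3) = B
(r1,c4) = D
(r2,c4) = A
(r2,c5) = B
(r3,c1) = E
(r3,c4) = C
(r5,c1) = A
(r5,c2) = E
(r2,c1) = D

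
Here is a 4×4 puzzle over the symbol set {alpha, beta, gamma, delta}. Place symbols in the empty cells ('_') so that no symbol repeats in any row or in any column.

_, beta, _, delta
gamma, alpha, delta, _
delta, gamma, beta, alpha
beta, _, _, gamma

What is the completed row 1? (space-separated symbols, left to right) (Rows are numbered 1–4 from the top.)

alpha beta gamma delta

At row 1, column 1: row 1 has {beta,delta}; column 1 has {beta,gamma,delta}; that leaves alpha.
At row 1, column 3: row 1 has {alpha,beta,delta}; column 3 has {beta,delta}; that leaves gamma.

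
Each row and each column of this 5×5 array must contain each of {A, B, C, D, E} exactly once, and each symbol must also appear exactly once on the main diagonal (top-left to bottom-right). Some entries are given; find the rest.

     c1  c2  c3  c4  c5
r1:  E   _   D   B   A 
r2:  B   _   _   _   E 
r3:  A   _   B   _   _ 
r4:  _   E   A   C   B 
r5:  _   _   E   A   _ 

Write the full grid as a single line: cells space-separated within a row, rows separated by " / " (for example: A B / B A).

(r1,c2): row 1 has {A,B,D,E}; column 2 has {E}, so it must be C.
(r2,c3): row 2 has {B,E}; column 3 has {A,B,D,E}, so it must be C.
(r2,c4): row 2 has {B,C,E}; column 4 has {A,B,C}, so it must be D.
(r3,c2): row 3 has {A,B}; column 2 has {C,E}, so it must be D.
(r3,c4): row 3 has {A,B,D}; column 4 has {A,B,C,D}, so it must be E.
(r3,c5): row 3 has {A,B,D,E}; column 5 has {A,B,E}, so it must be C.
(r4,c1): row 4 has {A,B,C,E}; column 1 has {A,B,E}, so it must be D.
(r5,c1): row 5 has {A,E}; column 1 has {A,B,D,E}, so it must be C.
(r5,c2): row 5 has {A,C,E}; column 2 has {C,D,E}, so it must be B.
(r5,c5): row 5 has {A,B,C,E}; column 5 has {A,B,C,E}; the diagonal has {B,C,E}, so it must be D.
(r2,c2): row 2 has {B,C,D,E}; column 2 has {B,C,D,E}; the diagonal has {B,C,D,E}, so it must be A.

E C D B A / B A C D E / A D B E C / D E A C B / C B E A D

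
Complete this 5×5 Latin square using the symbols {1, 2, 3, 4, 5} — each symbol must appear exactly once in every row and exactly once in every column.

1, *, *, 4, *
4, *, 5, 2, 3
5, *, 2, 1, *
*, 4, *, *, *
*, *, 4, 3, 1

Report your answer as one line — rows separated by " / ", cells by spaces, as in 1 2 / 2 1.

1 2 3 4 5 / 4 1 5 2 3 / 5 3 2 1 4 / 3 4 1 5 2 / 2 5 4 3 1

(r1,c3) = 3
(r2,c2) = 1
(r3,c2) = 3
(r3,c5) = 4
(r4,c3) = 1
(r4,c4) = 5
(r4,c5) = 2
(r5,c1) = 2
(r5,c2) = 5
(r1,c2) = 2
(r1,c5) = 5
(r4,c1) = 3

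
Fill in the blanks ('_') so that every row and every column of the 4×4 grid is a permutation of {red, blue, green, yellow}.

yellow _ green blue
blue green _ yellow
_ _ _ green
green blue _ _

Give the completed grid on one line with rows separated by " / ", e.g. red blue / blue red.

yellow red green blue / blue green red yellow / red yellow blue green / green blue yellow red

Cell (r1,c2): row 1 has {blue,green,yellow}; column 2 has {blue,green} → red.
Cell (r2,c3): row 2 has {blue,green,yellow}; column 3 has {green} → red.
Cell (r3,c1): row 3 has {green}; column 1 has {blue,green,yellow} → red.
Cell (r3,c2): row 3 has {red,green}; column 2 has {red,blue,green} → yellow.
Cell (r3,c3): row 3 has {red,green,yellow}; column 3 has {red,green} → blue.
Cell (r4,c3): row 4 has {blue,green}; column 3 has {red,blue,green} → yellow.
Cell (r4,c4): row 4 has {blue,green,yellow}; column 4 has {blue,green,yellow} → red.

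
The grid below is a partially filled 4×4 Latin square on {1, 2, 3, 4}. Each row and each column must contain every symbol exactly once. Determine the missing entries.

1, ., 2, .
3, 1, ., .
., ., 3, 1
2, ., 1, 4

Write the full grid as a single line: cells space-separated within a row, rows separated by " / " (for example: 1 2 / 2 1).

1 4 2 3 / 3 1 4 2 / 4 2 3 1 / 2 3 1 4

row 1 has {1,2}; column 4 has {1,4} — only 3 is left for (r1,c4).
row 2 has {1,3}; column 3 has {1,2,3} — only 4 is left for (r2,c3).
row 2 has {1,3,4}; column 4 has {1,3,4} — only 2 is left for (r2,c4).
row 3 has {1,3}; column 1 has {1,2,3} — only 4 is left for (r3,c1).
row 3 has {1,3,4}; column 2 has {1} — only 2 is left for (r3,c2).
row 4 has {1,2,4}; column 2 has {1,2} — only 3 is left for (r4,c2).
row 1 has {1,2,3}; column 2 has {1,2,3} — only 4 is left for (r1,c2).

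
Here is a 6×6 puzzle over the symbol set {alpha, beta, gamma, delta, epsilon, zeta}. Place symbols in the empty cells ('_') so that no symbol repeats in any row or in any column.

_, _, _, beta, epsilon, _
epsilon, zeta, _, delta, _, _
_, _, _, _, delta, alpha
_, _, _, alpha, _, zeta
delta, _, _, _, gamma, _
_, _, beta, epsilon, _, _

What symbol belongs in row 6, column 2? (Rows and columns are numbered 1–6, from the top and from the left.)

(r4,c5): row 4 has {alpha,zeta}; column 5 has {gamma,delta,epsilon}, so it must be beta.
(r5,c4): row 5 has {gamma,delta}; column 4 has {alpha,beta,delta,epsilon}, so it must be zeta.
(r2,c5): row 2 has {delta,epsilon,zeta}; column 5 has {beta,gamma,delta,epsilon}, so it must be alpha.
(r3,c4): row 3 has {alpha,delta}; column 4 has {alpha,beta,delta,epsilon,zeta}, so it must be gamma.
(r4,c1): row 4 has {alpha,beta,zeta}; column 1 has {delta,epsilon}, so it must be gamma.
(r6,c5): row 6 has {beta,epsilon}; column 5 has {alpha,beta,gamma,delta,epsilon}, so it must be zeta.
(r2,c3): row 2 has {alpha,delta,epsilon,zeta}; column 3 has {beta}, so it must be gamma.
(r2,c6): row 2 has {alpha,gamma,delta,epsilon,zeta}; column 6 has {alpha,zeta}, so it must be beta.
(r5,c6): row 5 has {gamma,delta,zeta}; column 6 has {alpha,beta,zeta}, so it must be epsilon.
(r6,c1): row 6 has {beta,epsilon,zeta}; column 1 has {gamma,delta,epsilon}, so it must be alpha.
(r1,c1): row 1 has {beta,epsilon}; column 1 has {alpha,gamma,delta,epsilon}, so it must be zeta.
(r3,c1): row 3 has {alpha,gamma,delta}; column 1 has {alpha,gamma,delta,epsilon,zeta}, so it must be beta.
(r3,c2): row 3 has {alpha,beta,gamma,delta}; column 2 has {zeta}, so it must be epsilon.
(r3,c3): row 3 has {alpha,beta,gamma,delta,epsilon}; column 3 has {beta,gamma}, so it must be zeta.
(r4,c2): row 4 has {alpha,beta,gamma,zeta}; column 2 has {epsilon,zeta}, so it must be delta.
(r4,c3): row 4 has {alpha,beta,gamma,delta,zeta}; column 3 has {beta,gamma,zeta}, so it must be epsilon.
(r5,c3): row 5 has {gamma,delta,epsilon,zeta}; column 3 has {beta,gamma,epsilon,zeta}, so it must be alpha.
(r6,c2): row 6 has {alpha,beta,epsilon,zeta}; column 2 has {delta,epsilon,zeta}, so it must be gamma.

gamma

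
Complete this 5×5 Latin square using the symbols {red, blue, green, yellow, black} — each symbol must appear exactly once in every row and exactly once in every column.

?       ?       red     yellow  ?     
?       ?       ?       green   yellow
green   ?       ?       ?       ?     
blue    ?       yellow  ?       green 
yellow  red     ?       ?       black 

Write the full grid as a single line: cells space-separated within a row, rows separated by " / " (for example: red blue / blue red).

At row 1, column 1: row 1 has {red,yellow}; column 1 has {blue,green,yellow}; that leaves black.
At row 1, column 5: row 1 has {red,yellow,black}; column 5 has {green,yellow,black}; that leaves blue.
At row 2, column 1: row 2 has {green,yellow}; column 1 has {blue,green,yellow,black}; that leaves red.
At row 3, column 5: row 3 has {green}; column 5 has {blue,green,yellow,black}; that leaves red.
At row 4, column 2: row 4 has {blue,green,yellow}; column 2 has {red}; that leaves black.
At row 4, column 4: row 4 has {blue,green,yellow,black}; column 4 has {green,yellow}; that leaves red.
At row 5, column 4: row 5 has {red,yellow,black}; column 4 has {red,green,yellow}; that leaves blue.
At row 1, column 2: row 1 has {red,blue,yellow,black}; column 2 has {red,black}; that leaves green.
At row 2, column 2: row 2 has {red,green,yellow}; column 2 has {red,green,black}; that leaves blue.
At row 2, column 3: row 2 has {red,blue,green,yellow}; column 3 has {red,yellow}; that leaves black.
At row 3, column 2: row 3 has {red,green}; column 2 has {red,blue,green,black}; that leaves yellow.
At row 3, column 3: row 3 has {red,green,yellow}; column 3 has {red,yellow,black}; that leaves blue.
At row 3, column 4: row 3 has {red,blue,green,yellow}; column 4 has {red,blue,green,yellow}; that leaves black.
At row 5, column 3: row 5 has {red,blue,yellow,black}; column 3 has {red,blue,yellow,black}; that leaves green.

black green red yellow blue / red blue black green yellow / green yellow blue black red / blue black yellow red green / yellow red green blue black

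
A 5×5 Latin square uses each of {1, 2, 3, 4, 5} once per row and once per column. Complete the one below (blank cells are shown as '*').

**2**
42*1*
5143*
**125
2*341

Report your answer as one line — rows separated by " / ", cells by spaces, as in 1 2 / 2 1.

1 3 2 5 4 / 4 2 5 1 3 / 5 1 4 3 2 / 3 4 1 2 5 / 2 5 3 4 1

(r1,c4): row 1 has {2}; column 4 has {1,2,3,4}, so it must be 5.
(r2,c3): row 2 has {1,2,4}; column 3 has {1,2,3,4}, so it must be 5.
(r2,c5): row 2 has {1,2,4,5}; column 5 has {1,5}, so it must be 3.
(r3,c5): row 3 has {1,3,4,5}; column 5 has {1,3,5}, so it must be 2.
(r4,c1): row 4 has {1,2,5}; column 1 has {2,4,5}, so it must be 3.
(r4,c2): row 4 has {1,2,3,5}; column 2 has {1,2}, so it must be 4.
(r5,c2): row 5 has {1,2,3,4}; column 2 has {1,2,4}, so it must be 5.
(r1,c1): row 1 has {2,5}; column 1 has {2,3,4,5}, so it must be 1.
(r1,c2): row 1 has {1,2,5}; column 2 has {1,2,4,5}, so it must be 3.
(r1,c5): row 1 has {1,2,3,5}; column 5 has {1,2,3,5}, so it must be 4.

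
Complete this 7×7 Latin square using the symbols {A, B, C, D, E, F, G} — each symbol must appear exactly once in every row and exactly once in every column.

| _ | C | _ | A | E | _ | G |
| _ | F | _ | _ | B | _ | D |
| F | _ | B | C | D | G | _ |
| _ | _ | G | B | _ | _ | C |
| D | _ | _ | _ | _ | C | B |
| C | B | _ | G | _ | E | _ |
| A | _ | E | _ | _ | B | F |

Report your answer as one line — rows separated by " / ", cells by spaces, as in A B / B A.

B C F A E D G / G F C E B A D / F A B C D G E / E D G B A F C / D E A F G C B / C B D G F E A / A G E D C B F

(r1,c1): row 1 has {A,C,E,G}; column 1 has {A,C,D,F}, so it must be B.
(r2,c4): row 2 has {B,D,F}; column 4 has {A,B,C,G}, so it must be E.
(r2,c6): row 2 has {B,D,E,F}; column 6 has {B,C,E,G}, so it must be A.
(r4,c1): row 4 has {B,C,G}; column 1 has {A,B,C,D,F}, so it must be E.
(r5,c4): row 5 has {B,C,D}; column 4 has {A,B,C,E,G}, so it must be F.
(r6,c7): row 6 has {B,C,E,G}; column 7 has {B,C,D,F,G}, so it must be A.
(r7,c4): row 7 has {A,B,E,F}; column 4 has {A,B,C,E,F,G}, so it must be D.
(r2,c1): row 2 has {A,B,D,E,F}; column 1 has {A,B,C,D,E,F}, so it must be G.
(r2,c3): row 2 has {A,B,D,E,F,G}; column 3 has {B,E,G}, so it must be C.
(r3,c7): row 3 has {B,C,D,F,G}; column 7 has {A,B,C,D,F,G}, so it must be E.
(r5,c3): row 5 has {B,C,D,F}; column 3 has {B,C,E,G}, so it must be A.
(r5,c5): row 5 has {A,B,C,D,F}; column 5 has {B,D,E}, so it must be G.
(r6,c5): row 6 has {A,B,C,E,G}; column 5 has {B,D,E,G}, so it must be F.
(r7,c2): row 7 has {A,B,D,E,F}; column 2 has {B,C,F}, so it must be G.
(r7,c5): row 7 has {A,B,D,E,F,G}; column 5 has {B,D,E,F,G}, so it must be C.
(r3,c2): row 3 has {B,C,D,E,F,G}; column 2 has {B,C,F,G}, so it must be A.
(r4,c2): row 4 has {B,C,E,G}; column 2 has {A,B,C,F,G}, so it must be D.
(r4,c5): row 4 has {B,C,D,E,G}; column 5 has {B,C,D,E,F,G}, so it must be A.
(r4,c6): row 4 has {A,B,C,D,E,G}; column 6 has {A,B,C,E,G}, so it must be F.
(r5,c2): row 5 has {A,B,C,D,F,G}; column 2 has {A,B,C,D,F,G}, so it must be E.
(r6,c3): row 6 has {A,B,C,E,F,G}; column 3 has {A,B,C,E,G}, so it must be D.
(r1,c3): row 1 has {A,B,C,E,G}; column 3 has {A,B,C,D,E,G}, so it must be F.
(r1,c6): row 1 has {A,B,C,E,F,G}; column 6 has {A,B,C,E,F,G}, so it must be D.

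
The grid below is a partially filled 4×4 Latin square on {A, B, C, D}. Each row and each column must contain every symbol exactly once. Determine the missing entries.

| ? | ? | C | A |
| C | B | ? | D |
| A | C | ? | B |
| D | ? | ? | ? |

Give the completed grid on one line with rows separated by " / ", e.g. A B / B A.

B D C A / C B A D / A C D B / D A B C

row 1 has {A,C}; column 1 has {A,C,D} — only B is left for (r1,c1).
row 1 has {A,B,C}; column 2 has {B,C} — only D is left for (r1,c2).
row 2 has {B,C,D}; column 3 has {C} — only A is left for (r2,c3).
row 3 has {A,B,C}; column 3 has {A,C} — only D is left for (r3,c3).
row 4 has {D}; column 2 has {B,C,D} — only A is left for (r4,c2).
row 4 has {A,D}; column 3 has {A,C,D} — only B is left for (r4,c3).
row 4 has {A,B,D}; column 4 has {A,B,D} — only C is left for (r4,c4).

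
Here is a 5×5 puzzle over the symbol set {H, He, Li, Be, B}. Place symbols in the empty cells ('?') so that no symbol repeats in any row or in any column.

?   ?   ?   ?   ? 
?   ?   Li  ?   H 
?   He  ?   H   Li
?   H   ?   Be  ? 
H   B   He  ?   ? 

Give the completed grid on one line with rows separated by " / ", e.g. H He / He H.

(r2,c2): row 2 has {H,Li}; column 2 has {H,He,B}, so it must be Be.
(r4,c3): row 4 has {H,Be}; column 3 has {He,Li}, so it must be B.
(r4,c5): row 4 has {H,Be,B}; column 5 has {H,Li}, so it must be He.
(r5,c4): row 5 has {H,He,B}; column 4 has {H,Be}, so it must be Li.
(r5,c5): row 5 has {H,He,Li,B}; column 5 has {H,He,Li}, so it must be Be.
(r1,c2): row 1 is empty so far; column 2 has {H,He,Be,B}, so it must be Li.
(r1,c5): row 1 has {Li}; column 5 has {H,He,Li,Be}, so it must be B.
(r3,c3): row 3 has {H,He,Li}; column 3 has {He,Li,B}, so it must be Be.
(r4,c1): row 4 has {H,He,Be,B}; column 1 has {H}, so it must be Li.
(r1,c3): row 1 has {Li,B}; column 3 has {He,Li,Be,B}, so it must be H.
(r1,c4): row 1 has {H,Li,B}; column 4 has {H,Li,Be}, so it must be He.
(r2,c4): row 2 has {H,Li,Be}; column 4 has {H,He,Li,Be}, so it must be B.
(r3,c1): row 3 has {H,He,Li,Be}; column 1 has {H,Li}, so it must be B.
(r1,c1): row 1 has {H,He,Li,B}; column 1 has {H,Li,B}, so it must be Be.
(r2,c1): row 2 has {H,Li,Be,B}; column 1 has {H,Li,Be,B}, so it must be He.

Be Li H He B / He Be Li B H / B He Be H Li / Li H B Be He / H B He Li Be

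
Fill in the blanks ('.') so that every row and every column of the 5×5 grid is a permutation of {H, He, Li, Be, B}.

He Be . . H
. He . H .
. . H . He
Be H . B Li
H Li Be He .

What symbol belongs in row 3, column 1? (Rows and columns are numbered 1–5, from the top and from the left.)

(r1,c4) = Li
(r3,c2) = B
(r3,c4) = Be
(r4,c3) = He
(r5,c5) = B
(r1,c3) = B
(r2,c3) = Li
(r2,c5) = Be
(r3,c1) = Li

Li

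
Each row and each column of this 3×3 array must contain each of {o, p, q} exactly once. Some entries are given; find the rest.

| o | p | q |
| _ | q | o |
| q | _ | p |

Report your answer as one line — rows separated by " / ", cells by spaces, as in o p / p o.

At row 2, column 1: row 2 has {o,q}; column 1 has {o,q}; that leaves p.
At row 3, column 2: row 3 has {p,q}; column 2 has {p,q}; that leaves o.

o p q / p q o / q o p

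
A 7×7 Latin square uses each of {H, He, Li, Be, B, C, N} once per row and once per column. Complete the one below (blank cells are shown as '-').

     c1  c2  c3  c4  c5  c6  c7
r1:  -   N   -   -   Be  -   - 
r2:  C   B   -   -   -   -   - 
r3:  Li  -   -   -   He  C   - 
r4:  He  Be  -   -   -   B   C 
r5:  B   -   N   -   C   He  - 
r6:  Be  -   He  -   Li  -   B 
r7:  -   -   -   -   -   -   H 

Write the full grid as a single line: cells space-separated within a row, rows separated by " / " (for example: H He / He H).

H N C B Be Li He / C B Be He H N Li / Li H B Be He C N / He Be H Li N B C / B Li N H C He Be / Be C He N Li H B / N He Li C B Be H

(r1,c1): row 1 has {Be,N}; column 1 has {He,Li,Be,B,C}, so it must be H.
(r1,c6): row 1 has {H,Be,N}; column 6 has {He,B,C}, so it must be Li.
(r1,c7): row 1 has {H,Li,Be,N}; column 7 has {H,B,C}, so it must be He.
(r3,c2): row 3 has {He,Li,C}; column 2 has {Be,B,N}, so it must be H.
(r5,c2): row 5 has {He,B,C,N}; column 2 has {H,Be,B,N}, so it must be Li.
(r5,c7): row 5 has {He,Li,B,C,N}; column 7 has {H,He,B,C}, so it must be Be.
(r6,c2): row 6 has {He,Li,Be,B}; column 2 has {H,Li,Be,B,N}, so it must be C.
(r7,c1): row 7 has {H}; column 1 has {H,He,Li,Be,B,C}, so it must be N.
(r7,c2): row 7 has {H,N}; column 2 has {H,Li,Be,B,C,N}, so it must be He.
(r7,c5): row 7 has {H,He,N}; column 5 has {He,Li,Be,C}, so it must be B.
(r7,c6): row 7 has {H,He,B,N}; column 6 has {He,Li,B,C}, so it must be Be.
(r3,c7): row 3 has {H,He,Li,C}; column 7 has {H,He,Be,B,C}, so it must be N.
(r5,c4): row 5 has {He,Li,Be,B,C,N}; column 4 is empty so far, so it must be H.
(r6,c4): row 6 has {He,Li,Be,B,C}; column 4 has {H}, so it must be N.
(r6,c6): row 6 has {He,Li,Be,B,C,N}; column 6 has {He,Li,Be,B,C}, so it must be H.
(r2,c6): row 2 has {B,C}; column 6 has {H,He,Li,Be,B,C}, so it must be N.
(r2,c7): row 2 has {B,C,N}; column 7 has {H,He,Be,B,C,N}, so it must be Li.
(r4,c4): row 4 has {He,Be,B,C}; column 4 has {H,N}, so it must be Li.
(r7,c4): row 7 has {H,He,Be,B,N}; column 4 has {H,Li,N}, so it must be C.
(r1,c4): row 1 has {H,He,Li,Be,N}; column 4 has {H,Li,C,N}, so it must be B.
(r2,c5): row 2 has {Li,B,C,N}; column 5 has {He,Li,Be,B,C}, so it must be H.
(r3,c4): row 3 has {H,He,Li,C,N}; column 4 has {H,Li,B,C,N}, so it must be Be.
(r4,c3): row 4 has {He,Li,Be,B,C}; column 3 has {He,N}, so it must be H.
(r4,c5): row 4 has {H,He,Li,Be,B,C}; column 5 has {H,He,Li,Be,B,C}, so it must be N.
(r7,c3): row 7 has {H,He,Be,B,C,N}; column 3 has {H,He,N}, so it must be Li.
(r1,c3): row 1 has {H,He,Li,Be,B,N}; column 3 has {H,He,Li,N}, so it must be C.
(r2,c3): row 2 has {H,Li,B,C,N}; column 3 has {H,He,Li,C,N}, so it must be Be.
(r2,c4): row 2 has {H,Li,Be,B,C,N}; column 4 has {H,Li,Be,B,C,N}, so it must be He.
(r3,c3): row 3 has {H,He,Li,Be,C,N}; column 3 has {H,He,Li,Be,C,N}, so it must be B.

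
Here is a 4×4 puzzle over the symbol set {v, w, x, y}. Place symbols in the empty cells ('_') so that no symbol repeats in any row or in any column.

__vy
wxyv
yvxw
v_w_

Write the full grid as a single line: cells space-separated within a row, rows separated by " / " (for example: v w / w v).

x w v y / w x y v / y v x w / v y w x

(r1,c1) = x
(r1,c2) = w
(r4,c2) = y
(r4,c4) = x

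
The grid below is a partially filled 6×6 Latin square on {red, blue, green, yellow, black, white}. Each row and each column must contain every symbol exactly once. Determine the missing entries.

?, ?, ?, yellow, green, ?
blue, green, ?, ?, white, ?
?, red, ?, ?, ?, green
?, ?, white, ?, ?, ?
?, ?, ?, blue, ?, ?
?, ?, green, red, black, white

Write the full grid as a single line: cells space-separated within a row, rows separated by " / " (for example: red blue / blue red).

white black red yellow green blue / blue green yellow black white red / black red blue white yellow green / red yellow white green blue black / green white black blue red yellow / yellow blue green red black white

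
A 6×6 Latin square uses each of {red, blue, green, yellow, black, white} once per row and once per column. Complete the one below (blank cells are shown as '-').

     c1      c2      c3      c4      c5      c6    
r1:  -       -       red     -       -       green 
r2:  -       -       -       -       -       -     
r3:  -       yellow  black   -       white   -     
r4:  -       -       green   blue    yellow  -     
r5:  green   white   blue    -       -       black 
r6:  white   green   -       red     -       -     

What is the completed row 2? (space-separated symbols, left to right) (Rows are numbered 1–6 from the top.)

(r3,c4) = green
(r5,c4) = yellow
(r5,c5) = red
(r6,c3) = yellow
(r6,c6) = blue
(r2,c3) = white
(r2,c4) = black
(r3,c6) = red
(r4,c6) = white
(r6,c5) = black
(r1,c4) = white
(r1,c5) = blue
(r2,c5) = green
(r2,c6) = yellow
(r3,c1) = blue
(r1,c2) = black
(r2,c1) = red
(r2,c2) = blue

red blue white black green yellow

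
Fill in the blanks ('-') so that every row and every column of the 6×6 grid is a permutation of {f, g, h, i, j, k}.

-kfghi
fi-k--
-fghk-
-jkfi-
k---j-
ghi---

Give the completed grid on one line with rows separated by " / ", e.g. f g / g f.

j k f g h i / f i j k g h / i f g h k j / h j k f i g / k g h i j f / g h i j f k

Cell (r1,c1): row 1 has {f,g,h,i,k}; column 1 has {f,g,k} → j.
Cell (r2,c5): row 2 has {f,i,k}; column 5 has {h,i,j,k} → g.
Cell (r3,c1): row 3 has {f,g,h,k}; column 1 has {f,g,j,k} → i.
Cell (r3,c6): row 3 has {f,g,h,i,k}; column 6 has {i} → j.
Cell (r4,c1): row 4 has {f,i,j,k}; column 1 has {f,g,i,j,k} → h.
Cell (r4,c6): row 4 has {f,h,i,j,k}; column 6 has {i,j} → g.
Cell (r5,c2): row 5 has {j,k}; column 2 has {f,h,i,j,k} → g.
Cell (r5,c3): row 5 has {g,j,k}; column 3 has {f,g,i,k} → h.
Cell (r5,c4): row 5 has {g,h,j,k}; column 4 has {f,g,h,k} → i.
Cell (r5,c6): row 5 has {g,h,i,j,k}; column 6 has {g,i,j} → f.
Cell (r6,c4): row 6 has {g,h,i}; column 4 has {f,g,h,i,k} → j.
Cell (r6,c5): row 6 has {g,h,i,j}; column 5 has {g,h,i,j,k} → f.
Cell (r6,c6): row 6 has {f,g,h,i,j}; column 6 has {f,g,i,j} → k.
Cell (r2,c3): row 2 has {f,g,i,k}; column 3 has {f,g,h,i,k} → j.
Cell (r2,c6): row 2 has {f,g,i,j,k}; column 6 has {f,g,i,j,k} → h.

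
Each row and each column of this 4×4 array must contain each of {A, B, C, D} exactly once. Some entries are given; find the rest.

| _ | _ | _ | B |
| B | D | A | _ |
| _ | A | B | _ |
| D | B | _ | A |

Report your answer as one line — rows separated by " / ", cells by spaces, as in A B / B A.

(r1,c2) = C
(r1,c3) = D
(r2,c4) = C
(r3,c1) = C
(r3,c4) = D
(r4,c3) = C
(r1,c1) = A

A C D B / B D A C / C A B D / D B C A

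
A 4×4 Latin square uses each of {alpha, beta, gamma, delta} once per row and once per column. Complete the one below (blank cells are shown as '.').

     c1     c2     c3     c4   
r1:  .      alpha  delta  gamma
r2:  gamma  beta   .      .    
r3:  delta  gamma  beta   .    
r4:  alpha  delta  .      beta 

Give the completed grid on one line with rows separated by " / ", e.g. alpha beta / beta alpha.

row 1 has {alpha,gamma,delta}; column 1 has {alpha,gamma,delta} — only beta is left for (r1,c1).
row 2 has {beta,gamma}; column 3 has {beta,delta} — only alpha is left for (r2,c3).
row 2 has {alpha,beta,gamma}; column 4 has {beta,gamma} — only delta is left for (r2,c4).
row 3 has {beta,gamma,delta}; column 4 has {beta,gamma,delta} — only alpha is left for (r3,c4).
row 4 has {alpha,beta,delta}; column 3 has {alpha,beta,delta} — only gamma is left for (r4,c3).

beta alpha delta gamma / gamma beta alpha delta / delta gamma beta alpha / alpha delta gamma beta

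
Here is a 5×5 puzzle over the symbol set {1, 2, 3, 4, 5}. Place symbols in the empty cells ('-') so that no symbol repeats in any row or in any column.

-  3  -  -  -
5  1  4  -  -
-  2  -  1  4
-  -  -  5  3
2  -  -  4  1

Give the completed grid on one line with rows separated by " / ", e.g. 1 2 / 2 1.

4 3 1 2 5 / 5 1 4 3 2 / 3 2 5 1 4 / 1 4 2 5 3 / 2 5 3 4 1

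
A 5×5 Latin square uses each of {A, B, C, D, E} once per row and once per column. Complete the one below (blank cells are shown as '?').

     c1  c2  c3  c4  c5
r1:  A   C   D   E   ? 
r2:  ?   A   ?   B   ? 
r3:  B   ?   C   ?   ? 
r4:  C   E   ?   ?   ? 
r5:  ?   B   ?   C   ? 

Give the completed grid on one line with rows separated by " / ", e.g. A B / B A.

(r1,c5) = B
(r2,c3) = E
(r3,c2) = D
(r3,c4) = A
(r3,c5) = E
(r4,c4) = D
(r4,c5) = A
(r5,c3) = A
(r5,c5) = D
(r2,c1) = D
(r2,c5) = C
(r4,c3) = B
(r5,c1) = E

A C D E B / D A E B C / B D C A E / C E B D A / E B A C D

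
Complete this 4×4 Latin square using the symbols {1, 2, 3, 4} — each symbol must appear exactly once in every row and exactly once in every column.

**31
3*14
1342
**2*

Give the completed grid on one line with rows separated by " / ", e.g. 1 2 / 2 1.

row 2 has {1,3,4}; column 2 has {3} — only 2 is left for (r2,c2).
row 4 has {2}; column 1 has {1,3} — only 4 is left for (r4,c1).
row 4 has {2,4}; column 2 has {2,3} — only 1 is left for (r4,c2).
row 4 has {1,2,4}; column 4 has {1,2,4} — only 3 is left for (r4,c4).
row 1 has {1,3}; column 1 has {1,3,4} — only 2 is left for (r1,c1).
row 1 has {1,2,3}; column 2 has {1,2,3} — only 4 is left for (r1,c2).

2 4 3 1 / 3 2 1 4 / 1 3 4 2 / 4 1 2 3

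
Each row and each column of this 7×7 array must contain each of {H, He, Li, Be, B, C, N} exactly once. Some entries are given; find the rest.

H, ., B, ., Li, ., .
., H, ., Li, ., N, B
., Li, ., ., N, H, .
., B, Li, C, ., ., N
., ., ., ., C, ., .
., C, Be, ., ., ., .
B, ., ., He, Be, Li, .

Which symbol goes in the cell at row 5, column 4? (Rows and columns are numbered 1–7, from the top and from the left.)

Be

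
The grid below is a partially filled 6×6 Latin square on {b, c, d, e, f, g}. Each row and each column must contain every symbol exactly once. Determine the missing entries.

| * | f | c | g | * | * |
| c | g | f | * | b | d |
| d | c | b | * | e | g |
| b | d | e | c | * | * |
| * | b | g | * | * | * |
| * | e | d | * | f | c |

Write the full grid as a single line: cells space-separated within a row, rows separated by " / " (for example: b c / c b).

row 1 has {c,f,g}; column 1 has {b,c,d} — only e is left for (r1,c1).
row 1 has {c,e,f,g}; column 5 has {b,e,f} — only d is left for (r1,c5).
row 1 has {c,d,e,f,g}; column 6 has {c,d,g} — only b is left for (r1,c6).
row 2 has {b,c,d,f,g}; column 4 has {c,g} — only e is left for (r2,c4).
row 3 has {b,c,d,e,g}; column 4 has {c,e,g} — only f is left for (r3,c4).
row 4 has {b,c,d,e}; column 5 has {b,d,e,f} — only g is left for (r4,c5).
row 4 has {b,c,d,e,g}; column 6 has {b,c,d,g} — only f is left for (r4,c6).
row 5 has {b,g}; column 1 has {b,c,d,e} — only f is left for (r5,c1).
row 5 has {b,f,g}; column 4 has {c,e,f,g} — only d is left for (r5,c4).
row 5 has {b,d,f,g}; column 5 has {b,d,e,f,g} — only c is left for (r5,c5).
row 5 has {b,c,d,f,g}; column 6 has {b,c,d,f,g} — only e is left for (r5,c6).
row 6 has {c,d,e,f}; column 1 has {b,c,d,e,f} — only g is left for (r6,c1).
row 6 has {c,d,e,f,g}; column 4 has {c,d,e,f,g} — only b is left for (r6,c4).

e f c g d b / c g f e b d / d c b f e g / b d e c g f / f b g d c e / g e d b f c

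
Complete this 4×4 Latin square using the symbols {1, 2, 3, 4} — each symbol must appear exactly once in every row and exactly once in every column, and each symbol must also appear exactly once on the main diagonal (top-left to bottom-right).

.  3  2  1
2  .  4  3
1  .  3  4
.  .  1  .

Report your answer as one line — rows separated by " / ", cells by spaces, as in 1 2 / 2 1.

4 3 2 1 / 2 1 4 3 / 1 2 3 4 / 3 4 1 2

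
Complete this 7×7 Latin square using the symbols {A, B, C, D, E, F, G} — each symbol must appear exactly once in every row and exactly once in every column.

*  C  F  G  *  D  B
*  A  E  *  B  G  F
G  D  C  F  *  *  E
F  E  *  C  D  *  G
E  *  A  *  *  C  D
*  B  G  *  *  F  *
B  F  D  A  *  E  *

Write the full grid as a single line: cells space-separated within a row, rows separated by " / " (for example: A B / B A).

A C F G E D B / C A E D B G F / G D C F A B E / F E B C D A G / E G A B F C D / D B G E C F A / B F D A G E C

(r1,c1): row 1 has {B,C,D,F,G}; column 1 has {B,E,F,G}, so it must be A.
(r1,c5): row 1 has {A,B,C,D,F,G}; column 5 has {B,D}, so it must be E.
(r2,c4): row 2 has {A,B,E,F,G}; column 4 has {A,C,F,G}, so it must be D.
(r3,c5): row 3 has {C,D,E,F,G}; column 5 has {B,D,E}, so it must be A.
(r3,c6): row 3 has {A,C,D,E,F,G}; column 6 has {C,D,E,F,G}, so it must be B.
(r4,c3): row 4 has {C,D,E,F,G}; column 3 has {A,C,D,E,F,G}, so it must be B.
(r4,c6): row 4 has {B,C,D,E,F,G}; column 6 has {B,C,D,E,F,G}, so it must be A.
(r5,c2): row 5 has {A,C,D,E}; column 2 has {A,B,C,D,E,F}, so it must be G.
(r5,c4): row 5 has {A,C,D,E,G}; column 4 has {A,C,D,F,G}, so it must be B.
(r5,c5): row 5 has {A,B,C,D,E,G}; column 5 has {A,B,D,E}, so it must be F.
(r6,c4): row 6 has {B,F,G}; column 4 has {A,B,C,D,F,G}, so it must be E.
(r6,c5): row 6 has {B,E,F,G}; column 5 has {A,B,D,E,F}, so it must be C.
(r6,c7): row 6 has {B,C,E,F,G}; column 7 has {B,D,E,F,G}, so it must be A.
(r7,c5): row 7 has {A,B,D,E,F}; column 5 has {A,B,C,D,E,F}, so it must be G.
(r7,c7): row 7 has {A,B,D,E,F,G}; column 7 has {A,B,D,E,F,G}, so it must be C.
(r2,c1): row 2 has {A,B,D,E,F,G}; column 1 has {A,B,E,F,G}, so it must be C.
(r6,c1): row 6 has {A,B,C,E,F,G}; column 1 has {A,B,C,E,F,G}, so it must be D.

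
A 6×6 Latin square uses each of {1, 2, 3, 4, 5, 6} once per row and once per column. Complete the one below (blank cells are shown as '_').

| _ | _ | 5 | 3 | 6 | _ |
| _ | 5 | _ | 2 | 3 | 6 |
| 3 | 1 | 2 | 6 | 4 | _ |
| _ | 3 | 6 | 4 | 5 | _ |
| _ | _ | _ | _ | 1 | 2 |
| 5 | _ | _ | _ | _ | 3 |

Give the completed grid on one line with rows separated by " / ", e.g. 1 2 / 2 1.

1 2 5 3 6 4 / 4 5 1 2 3 6 / 3 1 2 6 4 5 / 2 3 6 4 5 1 / 6 4 3 5 1 2 / 5 6 4 1 2 3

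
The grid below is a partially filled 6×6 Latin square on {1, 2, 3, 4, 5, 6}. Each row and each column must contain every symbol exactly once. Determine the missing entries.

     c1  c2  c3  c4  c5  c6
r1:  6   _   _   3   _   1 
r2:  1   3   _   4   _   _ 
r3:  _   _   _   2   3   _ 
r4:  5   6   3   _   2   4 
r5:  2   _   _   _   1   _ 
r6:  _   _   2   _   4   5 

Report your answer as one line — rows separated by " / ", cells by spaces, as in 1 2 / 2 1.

6 2 4 3 5 1 / 1 3 5 4 6 2 / 4 5 1 2 3 6 / 5 6 3 1 2 4 / 2 4 6 5 1 3 / 3 1 2 6 4 5

Cell (r1,c5): row 1 has {1,3,6}; column 5 has {1,2,3,4} → 5.
Cell (r2,c5): row 2 has {1,3,4}; column 5 has {1,2,3,4,5} → 6.
Cell (r2,c6): row 2 has {1,3,4,6}; column 6 has {1,4,5} → 2.
Cell (r3,c1): row 3 has {2,3}; column 1 has {1,2,5,6} → 4.
Cell (r3,c6): row 3 has {2,3,4}; column 6 has {1,2,4,5} → 6.
Cell (r4,c4): row 4 has {2,3,4,5,6}; column 4 has {2,3,4} → 1.
Cell (r5,c6): row 5 has {1,2}; column 6 has {1,2,4,5,6} → 3.
Cell (r6,c1): row 6 has {2,4,5}; column 1 has {1,2,4,5,6} → 3.
Cell (r6,c2): row 6 has {2,3,4,5}; column 2 has {3,6} → 1.
Cell (r6,c4): row 6 has {1,2,3,4,5}; column 4 has {1,2,3,4} → 6.
Cell (r1,c3): row 1 has {1,3,5,6}; column 3 has {2,3} → 4.
Cell (r2,c3): row 2 has {1,2,3,4,6}; column 3 has {2,3,4} → 5.
Cell (r3,c2): row 3 has {2,3,4,6}; column 2 has {1,3,6} → 5.
Cell (r3,c3): row 3 has {2,3,4,5,6}; column 3 has {2,3,4,5} → 1.
Cell (r5,c2): row 5 has {1,2,3}; column 2 has {1,3,5,6} → 4.
Cell (r5,c3): row 5 has {1,2,3,4}; column 3 has {1,2,3,4,5} → 6.
Cell (r5,c4): row 5 has {1,2,3,4,6}; column 4 has {1,2,3,4,6} → 5.
Cell (r1,c2): row 1 has {1,3,4,5,6}; column 2 has {1,3,4,5,6} → 2.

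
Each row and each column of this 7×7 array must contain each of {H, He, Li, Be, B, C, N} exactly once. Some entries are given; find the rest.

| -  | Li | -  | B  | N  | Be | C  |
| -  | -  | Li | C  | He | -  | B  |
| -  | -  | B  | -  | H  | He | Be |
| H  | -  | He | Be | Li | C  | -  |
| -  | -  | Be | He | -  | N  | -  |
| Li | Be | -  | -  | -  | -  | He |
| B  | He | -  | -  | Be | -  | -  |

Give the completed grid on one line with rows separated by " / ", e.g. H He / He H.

(r1,c1) = He
(r1,c3) = H
(r2,c6) = H
(r4,c7) = N
(r5,c1) = C
(r5,c5) = B
(r6,c5) = C
(r6,c6) = B
(r7,c6) = Li
(r7,c7) = H
(r2,c2) = N
(r3,c1) = N
(r3,c2) = C
(r3,c4) = Li
(r4,c2) = B
(r5,c2) = H
(r5,c7) = Li
(r6,c3) = N
(r6,c4) = H
(r7,c3) = C
(r7,c4) = N
(r2,c1) = Be

He Li H B N Be C / Be N Li C He H B / N C B Li H He Be / H B He Be Li C N / C H Be He B N Li / Li Be N H C B He / B He C N Be Li H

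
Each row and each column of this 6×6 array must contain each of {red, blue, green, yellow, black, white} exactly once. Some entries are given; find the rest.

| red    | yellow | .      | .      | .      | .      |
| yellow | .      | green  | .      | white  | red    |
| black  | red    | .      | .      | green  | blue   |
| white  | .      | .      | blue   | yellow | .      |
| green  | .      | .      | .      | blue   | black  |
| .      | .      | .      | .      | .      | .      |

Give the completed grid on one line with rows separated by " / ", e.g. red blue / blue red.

red yellow blue green black white / yellow blue green black white red / black red white yellow green blue / white black red blue yellow green / green white yellow red blue black / blue green black white red yellow

(r1,c5) = black
(r2,c4) = black
(r4,c6) = green
(r5,c2) = white
(r6,c1) = blue
(r6,c5) = red
(r1,c6) = white
(r2,c2) = blue
(r4,c2) = black
(r4,c3) = red
(r5,c3) = yellow
(r5,c4) = red
(r6,c2) = green
(r6,c6) = yellow
(r1,c3) = blue
(r1,c4) = green
(r3,c3) = white
(r3,c4) = yellow
(r6,c3) = black
(r6,c4) = white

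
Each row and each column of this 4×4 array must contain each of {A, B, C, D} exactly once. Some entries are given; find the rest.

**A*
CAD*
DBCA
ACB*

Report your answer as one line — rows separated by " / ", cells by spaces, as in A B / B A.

B D A C / C A D B / D B C A / A C B D

(r1,c1) = B
(r1,c2) = D
(r1,c4) = C
(r2,c4) = B
(r4,c4) = D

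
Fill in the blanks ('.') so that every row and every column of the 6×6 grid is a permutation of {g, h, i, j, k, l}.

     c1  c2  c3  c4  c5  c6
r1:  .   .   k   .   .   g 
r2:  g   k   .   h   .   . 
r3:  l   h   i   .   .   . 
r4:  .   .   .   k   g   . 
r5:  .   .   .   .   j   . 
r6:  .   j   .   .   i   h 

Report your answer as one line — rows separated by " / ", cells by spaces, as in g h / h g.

Cell (r2,c5): row 2 has {g,h,k}; column 5 has {g,i,j} → l.
Cell (r3,c5): row 3 has {h,i,l}; column 5 has {g,i,j,l} → k.
Cell (r3,c6): row 3 has {h,i,k,l}; column 6 has {g,h} → j.
Cell (r6,c1): row 6 has {h,i,j}; column 1 has {g,l} → k.
Cell (r1,c5): row 1 has {g,k}; column 5 has {g,i,j,k,l} → h.
Cell (r2,c3): row 2 has {g,h,k,l}; column 3 has {i,k} → j.
Cell (r2,c6): row 2 has {g,h,j,k,l}; column 6 has {g,h,j} → i.
Cell (r3,c4): row 3 has {h,i,j,k,l}; column 4 has {h,k} → g.
Cell (r4,c6): row 4 has {g,k}; column 6 has {g,h,i,j} → l.
Cell (r5,c6): row 5 has {j}; column 6 has {g,h,i,j,l} → k.
Cell (r6,c4): row 6 has {h,i,j,k}; column 4 has {g,h,k} → l.
Cell (r4,c2): row 4 has {g,k,l}; column 2 has {h,j,k} → i.
Cell (r4,c3): row 4 has {g,i,k,l}; column 3 has {i,j,k} → h.
Cell (r5,c4): row 5 has {j,k}; column 4 has {g,h,k,l} → i.
Cell (r6,c3): row 6 has {h,i,j,k,l}; column 3 has {h,i,j,k} → g.
Cell (r1,c2): row 1 has {g,h,k}; column 2 has {h,i,j,k} → l.
Cell (r1,c4): row 1 has {g,h,k,l}; column 4 has {g,h,i,k,l} → j.
Cell (r4,c1): row 4 has {g,h,i,k,l}; column 1 has {g,k,l} → j.
Cell (r5,c1): row 5 has {i,j,k}; column 1 has {g,j,k,l} → h.
Cell (r5,c2): row 5 has {h,i,j,k}; column 2 has {h,i,j,k,l} → g.
Cell (r5,c3): row 5 has {g,h,i,j,k}; column 3 has {g,h,i,j,k} → l.
Cell (r1,c1): row 1 has {g,h,j,k,l}; column 1 has {g,h,j,k,l} → i.

i l k j h g / g k j h l i / l h i g k j / j i h k g l / h g l i j k / k j g l i h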